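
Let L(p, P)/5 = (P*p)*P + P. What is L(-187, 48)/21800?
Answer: -10770/109 ≈ -98.807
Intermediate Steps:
L(p, P) = 5*P + 5*p*P² (L(p, P) = 5*((P*p)*P + P) = 5*(p*P² + P) = 5*(P + p*P²) = 5*P + 5*p*P²)
L(-187, 48)/21800 = (5*48*(1 + 48*(-187)))/21800 = (5*48*(1 - 8976))*(1/21800) = (5*48*(-8975))*(1/21800) = -2154000*1/21800 = -10770/109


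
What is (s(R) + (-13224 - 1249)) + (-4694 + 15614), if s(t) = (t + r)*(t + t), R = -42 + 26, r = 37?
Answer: -4225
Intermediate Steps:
R = -16
s(t) = 2*t*(37 + t) (s(t) = (t + 37)*(t + t) = (37 + t)*(2*t) = 2*t*(37 + t))
(s(R) + (-13224 - 1249)) + (-4694 + 15614) = (2*(-16)*(37 - 16) + (-13224 - 1249)) + (-4694 + 15614) = (2*(-16)*21 - 14473) + 10920 = (-672 - 14473) + 10920 = -15145 + 10920 = -4225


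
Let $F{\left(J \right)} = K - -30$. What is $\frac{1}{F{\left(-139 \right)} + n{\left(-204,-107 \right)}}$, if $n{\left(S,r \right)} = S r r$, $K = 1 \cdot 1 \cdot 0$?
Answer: $- \frac{1}{2335566} \approx -4.2816 \cdot 10^{-7}$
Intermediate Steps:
$K = 0$ ($K = 1 \cdot 0 = 0$)
$n{\left(S,r \right)} = S r^{2}$
$F{\left(J \right)} = 30$ ($F{\left(J \right)} = 0 - -30 = 0 + 30 = 30$)
$\frac{1}{F{\left(-139 \right)} + n{\left(-204,-107 \right)}} = \frac{1}{30 - 204 \left(-107\right)^{2}} = \frac{1}{30 - 2335596} = \frac{1}{-2335566} = - \frac{1}{2335566}$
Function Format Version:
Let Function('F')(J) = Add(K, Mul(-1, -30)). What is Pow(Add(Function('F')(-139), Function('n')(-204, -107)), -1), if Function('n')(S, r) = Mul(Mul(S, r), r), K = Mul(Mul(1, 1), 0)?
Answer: Rational(-1, 2335566) ≈ -4.2816e-7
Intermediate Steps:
K = 0 (K = Mul(1, 0) = 0)
Function('n')(S, r) = Mul(S, Pow(r, 2))
Function('F')(J) = 30 (Function('F')(J) = Add(0, Mul(-1, -30)) = Add(0, 30) = 30)
Pow(Add(Function('F')(-139), Function('n')(-204, -107)), -1) = Pow(Add(30, Mul(-204, Pow(-107, 2))), -1) = Pow(Add(30, Mul(-204, 11449)), -1) = Pow(Add(30, -2335596), -1) = Pow(-2335566, -1) = Rational(-1, 2335566)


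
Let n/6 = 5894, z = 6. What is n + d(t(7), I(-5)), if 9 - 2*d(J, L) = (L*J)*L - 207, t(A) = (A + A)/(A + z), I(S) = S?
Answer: 460961/13 ≈ 35459.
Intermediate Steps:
n = 35364 (n = 6*5894 = 35364)
t(A) = 2*A/(6 + A) (t(A) = (A + A)/(A + 6) = (2*A)/(6 + A) = 2*A/(6 + A))
d(J, L) = 108 - J*L²/2 (d(J, L) = 9/2 - ((L*J)*L - 207)/2 = 9/2 - ((J*L)*L - 207)/2 = 9/2 - (J*L² - 207)/2 = 9/2 - (-207 + J*L²)/2 = 9/2 + (207/2 - J*L²/2) = 108 - J*L²/2)
n + d(t(7), I(-5)) = 35364 + (108 - ½*2*7/(6 + 7)*(-5)²) = 35364 + (108 - ½*2*7/13*25) = 35364 + (108 - ½*2*7*(1/13)*25) = 35364 + (108 - ½*14/13*25) = 35364 + (108 - 175/13) = 35364 + 1229/13 = 460961/13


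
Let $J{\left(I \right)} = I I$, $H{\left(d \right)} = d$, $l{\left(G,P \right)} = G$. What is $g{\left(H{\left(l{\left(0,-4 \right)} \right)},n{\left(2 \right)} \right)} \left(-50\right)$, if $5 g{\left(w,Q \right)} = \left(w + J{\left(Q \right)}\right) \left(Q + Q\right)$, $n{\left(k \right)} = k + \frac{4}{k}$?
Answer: $-1280$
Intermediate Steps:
$J{\left(I \right)} = I^{2}$
$g{\left(w,Q \right)} = \frac{2 Q \left(w + Q^{2}\right)}{5}$ ($g{\left(w,Q \right)} = \frac{\left(w + Q^{2}\right) \left(Q + Q\right)}{5} = \frac{\left(w + Q^{2}\right) 2 Q}{5} = \frac{2 Q \left(w + Q^{2}\right)}{5}$)
$g{\left(H{\left(l{\left(0,-4 \right)} \right)},n{\left(2 \right)} \right)} \left(-50\right) = \frac{2 \left(2 + \frac{4}{2}\right) \left(0 + \left(2 + \frac{4}{2}\right)^{2}\right)}{5} \left(-50\right) = \frac{2 \left(2 + 4 \cdot \frac{1}{2}\right) \left(0 + \left(2 + 4 \cdot \frac{1}{2}\right)^{2}\right)}{5} \left(-50\right) = \frac{2 \left(2 + 2\right) \left(0 + \left(2 + 2\right)^{2}\right)}{5} \left(-50\right) = \frac{2}{5} \cdot 4 \left(0 + 4^{2}\right) \left(-50\right) = \frac{2}{5} \cdot 4 \left(0 + 16\right) \left(-50\right) = \frac{2}{5} \cdot 4 \cdot 16 \left(-50\right) = \frac{128}{5} \left(-50\right) = -1280$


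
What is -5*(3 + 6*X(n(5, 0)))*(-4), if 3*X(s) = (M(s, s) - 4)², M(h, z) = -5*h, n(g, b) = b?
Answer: 700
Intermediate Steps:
X(s) = (-4 - 5*s)²/3 (X(s) = (-5*s - 4)²/3 = (-4 - 5*s)²/3)
-5*(3 + 6*X(n(5, 0)))*(-4) = -5*(3 + 6*((4 + 5*0)²/3))*(-4) = -5*(3 + 6*((4 + 0)²/3))*(-4) = -5*(3 + 6*((⅓)*4²))*(-4) = -5*(3 + 6*((⅓)*16))*(-4) = -5*(3 + 6*(16/3))*(-4) = -5*(3 + 32)*(-4) = -5*35*(-4) = -175*(-4) = 700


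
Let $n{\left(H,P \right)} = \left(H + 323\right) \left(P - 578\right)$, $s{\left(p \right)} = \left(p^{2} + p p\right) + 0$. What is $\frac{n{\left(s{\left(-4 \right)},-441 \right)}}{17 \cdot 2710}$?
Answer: $- \frac{72349}{9214} \approx -7.8521$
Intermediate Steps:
$s{\left(p \right)} = 2 p^{2}$ ($s{\left(p \right)} = \left(p^{2} + p^{2}\right) + 0 = 2 p^{2} + 0 = 2 p^{2}$)
$n{\left(H,P \right)} = \left(-578 + P\right) \left(323 + H\right)$ ($n{\left(H,P \right)} = \left(323 + H\right) \left(-578 + P\right) = \left(-578 + P\right) \left(323 + H\right)$)
$\frac{n{\left(s{\left(-4 \right)},-441 \right)}}{17 \cdot 2710} = \frac{-186694 - 578 \cdot 2 \left(-4\right)^{2} + 323 \left(-441\right) + 2 \left(-4\right)^{2} \left(-441\right)}{17 \cdot 2710} = \frac{-186694 - 578 \cdot 2 \cdot 16 - 142443 + 2 \cdot 16 \left(-441\right)}{46070} = \left(-186694 - 18496 - 142443 + 32 \left(-441\right)\right) \frac{1}{46070} = \left(-186694 - 18496 - 142443 - 14112\right) \frac{1}{46070} = \left(-361745\right) \frac{1}{46070} = - \frac{72349}{9214}$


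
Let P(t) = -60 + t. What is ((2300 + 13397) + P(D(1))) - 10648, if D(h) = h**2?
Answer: 4990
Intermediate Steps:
((2300 + 13397) + P(D(1))) - 10648 = ((2300 + 13397) + (-60 + 1**2)) - 10648 = (15697 + (-60 + 1)) - 10648 = (15697 - 59) - 10648 = 15638 - 10648 = 4990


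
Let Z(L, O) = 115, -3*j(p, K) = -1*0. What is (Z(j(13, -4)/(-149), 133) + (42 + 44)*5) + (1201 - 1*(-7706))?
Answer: 9452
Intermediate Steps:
j(p, K) = 0 (j(p, K) = -(-1)*0/3 = -⅓*0 = 0)
(Z(j(13, -4)/(-149), 133) + (42 + 44)*5) + (1201 - 1*(-7706)) = (115 + (42 + 44)*5) + (1201 - 1*(-7706)) = (115 + 86*5) + (1201 + 7706) = (115 + 430) + 8907 = 545 + 8907 = 9452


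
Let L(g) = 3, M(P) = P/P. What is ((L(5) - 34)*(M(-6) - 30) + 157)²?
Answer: 1115136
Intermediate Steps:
M(P) = 1
((L(5) - 34)*(M(-6) - 30) + 157)² = ((3 - 34)*(1 - 30) + 157)² = (-31*(-29) + 157)² = (899 + 157)² = 1056² = 1115136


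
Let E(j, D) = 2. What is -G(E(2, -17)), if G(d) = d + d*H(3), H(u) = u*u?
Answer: -20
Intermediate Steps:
H(u) = u²
G(d) = 10*d (G(d) = d + d*3² = d + d*9 = d + 9*d = 10*d)
-G(E(2, -17)) = -10*2 = -1*20 = -20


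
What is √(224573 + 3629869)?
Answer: √3854442 ≈ 1963.3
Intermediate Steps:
√(224573 + 3629869) = √3854442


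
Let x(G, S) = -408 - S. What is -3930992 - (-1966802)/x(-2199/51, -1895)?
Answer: -5843418302/1487 ≈ -3.9297e+6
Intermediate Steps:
-3930992 - (-1966802)/x(-2199/51, -1895) = -3930992 - (-1966802)/(-408 - 1*(-1895)) = -3930992 - (-1966802)/(-408 + 1895) = -3930992 - (-1966802)/1487 = -3930992 - 1*(-1966802/1487) = -3930992 + 1966802/1487 = -5843418302/1487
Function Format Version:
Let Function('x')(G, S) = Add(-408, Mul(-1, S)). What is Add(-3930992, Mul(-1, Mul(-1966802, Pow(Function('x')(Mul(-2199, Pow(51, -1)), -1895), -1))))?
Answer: Rational(-5843418302, 1487) ≈ -3.9297e+6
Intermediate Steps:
Add(-3930992, Mul(-1, Mul(-1966802, Pow(Function('x')(Mul(-2199, Pow(51, -1)), -1895), -1)))) = Add(-3930992, Mul(-1, Mul(-1966802, Pow(Add(-408, Mul(-1, -1895)), -1)))) = Add(-3930992, Mul(-1, Mul(-1966802, Pow(Add(-408, 1895), -1)))) = Add(-3930992, Mul(-1, Mul(-1966802, Pow(1487, -1)))) = Add(-3930992, Mul(-1, Mul(-1966802, Rational(1, 1487)))) = Add(-3930992, Mul(-1, Rational(-1966802, 1487))) = Add(-3930992, Rational(1966802, 1487)) = Rational(-5843418302, 1487)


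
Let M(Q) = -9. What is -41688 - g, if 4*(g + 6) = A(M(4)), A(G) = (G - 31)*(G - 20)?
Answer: -41972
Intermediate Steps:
A(G) = (-31 + G)*(-20 + G)
g = 284 (g = -6 + (620 + (-9)**2 - 51*(-9))/4 = -6 + (620 + 81 + 459)/4 = -6 + (1/4)*1160 = -6 + 290 = 284)
-41688 - g = -41688 - 1*284 = -41688 - 284 = -41972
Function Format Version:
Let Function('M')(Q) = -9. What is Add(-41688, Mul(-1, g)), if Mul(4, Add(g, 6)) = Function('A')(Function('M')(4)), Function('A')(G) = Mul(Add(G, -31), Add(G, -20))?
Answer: -41972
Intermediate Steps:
Function('A')(G) = Mul(Add(-31, G), Add(-20, G))
g = 284 (g = Add(-6, Mul(Rational(1, 4), Add(620, Pow(-9, 2), Mul(-51, -9)))) = Add(-6, Mul(Rational(1, 4), Add(620, 81, 459))) = Add(-6, Mul(Rational(1, 4), 1160)) = Add(-6, 290) = 284)
Add(-41688, Mul(-1, g)) = Add(-41688, Mul(-1, 284)) = Add(-41688, -284) = -41972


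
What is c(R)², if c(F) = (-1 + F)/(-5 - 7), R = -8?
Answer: 9/16 ≈ 0.56250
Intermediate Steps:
c(F) = 1/12 - F/12 (c(F) = (-1 + F)/(-12) = (-1 + F)*(-1/12) = 1/12 - F/12)
c(R)² = (1/12 - 1/12*(-8))² = (1/12 + ⅔)² = (¾)² = 9/16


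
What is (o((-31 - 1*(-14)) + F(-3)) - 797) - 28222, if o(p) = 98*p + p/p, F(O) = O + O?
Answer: -31272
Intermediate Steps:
F(O) = 2*O
o(p) = 1 + 98*p (o(p) = 98*p + 1 = 1 + 98*p)
(o((-31 - 1*(-14)) + F(-3)) - 797) - 28222 = ((1 + 98*((-31 - 1*(-14)) + 2*(-3))) - 797) - 28222 = ((1 + 98*((-31 + 14) - 6)) - 797) - 28222 = ((1 + 98*(-17 - 6)) - 797) - 28222 = ((1 + 98*(-23)) - 797) - 28222 = ((1 - 2254) - 797) - 28222 = (-2253 - 797) - 28222 = -3050 - 28222 = -31272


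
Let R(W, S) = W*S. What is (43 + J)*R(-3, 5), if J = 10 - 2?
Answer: -765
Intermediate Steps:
R(W, S) = S*W
J = 8
(43 + J)*R(-3, 5) = (43 + 8)*(5*(-3)) = 51*(-15) = -765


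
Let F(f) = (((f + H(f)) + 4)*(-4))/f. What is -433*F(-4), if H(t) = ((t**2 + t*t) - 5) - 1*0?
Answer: -11691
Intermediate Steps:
H(t) = -5 + 2*t**2 (H(t) = ((t**2 + t**2) - 5) + 0 = (2*t**2 - 5) + 0 = (-5 + 2*t**2) + 0 = -5 + 2*t**2)
F(f) = (4 - 8*f**2 - 4*f)/f (F(f) = (((f + (-5 + 2*f**2)) + 4)*(-4))/f = (((-5 + f + 2*f**2) + 4)*(-4))/f = ((-1 + f + 2*f**2)*(-4))/f = (4 - 8*f**2 - 4*f)/f)
-433*F(-4) = -433*(-4 - 8*(-4) + 4/(-4)) = -433*(-4 + 32 + 4*(-1/4)) = -433*(-4 + 32 - 1) = -433*27 = -11691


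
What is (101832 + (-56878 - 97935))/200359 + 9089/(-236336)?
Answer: -14342380567/47352044624 ≈ -0.30289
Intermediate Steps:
(101832 + (-56878 - 97935))/200359 + 9089/(-236336) = (101832 - 154813)*(1/200359) + 9089*(-1/236336) = -52981*1/200359 - 9089/236336 = -52981/200359 - 9089/236336 = -14342380567/47352044624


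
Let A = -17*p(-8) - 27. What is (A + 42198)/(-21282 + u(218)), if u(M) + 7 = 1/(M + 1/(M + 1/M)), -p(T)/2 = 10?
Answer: -440442357348/220568213527 ≈ -1.9969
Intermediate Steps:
p(T) = -20 (p(T) = -2*10 = -20)
u(M) = -7 + 1/(M + 1/(M + 1/M))
A = 313 (A = -17*(-20) - 27 = 340 - 27 = 313)
(A + 42198)/(-21282 + u(218)) = (313 + 42198)/(-21282 + (1 + 218² - 14*218 - 7*218³)/(218*(2 + 218²))) = 42511/(-21282 + (1 + 47524 - 3052 - 7*10360232)/(218*(2 + 47524))) = 42511/(-21282 + (1/218)*(1 + 47524 - 3052 - 72521624)/47526) = 42511/(-21282 + (1/218)*(1/47526)*(-72477151)) = 42511/(-21282 - 72477151/10360668) = 42511/(-220568213527/10360668) = 42511*(-10360668/220568213527) = -440442357348/220568213527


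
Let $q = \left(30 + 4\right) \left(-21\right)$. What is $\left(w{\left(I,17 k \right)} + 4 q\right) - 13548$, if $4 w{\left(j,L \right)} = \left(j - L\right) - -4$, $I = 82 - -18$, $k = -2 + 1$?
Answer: $- \frac{65495}{4} \approx -16374.0$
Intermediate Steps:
$k = -1$
$q = -714$ ($q = 34 \left(-21\right) = -714$)
$I = 100$ ($I = 82 + 18 = 100$)
$w{\left(j,L \right)} = 1 - \frac{L}{4} + \frac{j}{4}$ ($w{\left(j,L \right)} = \frac{\left(j - L\right) - -4}{4} = \frac{\left(j - L\right) + 4}{4} = \frac{4 + j - L}{4} = 1 - \frac{L}{4} + \frac{j}{4}$)
$\left(w{\left(I,17 k \right)} + 4 q\right) - 13548 = \left(\left(1 - \frac{17 \left(-1\right)}{4} + \frac{1}{4} \cdot 100\right) + 4 \left(-714\right)\right) - 13548 = \left(\left(1 - - \frac{17}{4} + 25\right) - 2856\right) - 13548 = \left(\left(1 + \frac{17}{4} + 25\right) - 2856\right) - 13548 = \left(\frac{121}{4} - 2856\right) - 13548 = - \frac{11303}{4} - 13548 = - \frac{65495}{4}$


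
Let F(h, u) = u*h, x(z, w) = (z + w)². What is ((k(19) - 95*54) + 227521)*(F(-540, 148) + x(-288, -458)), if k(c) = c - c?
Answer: 105990661036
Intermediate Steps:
x(z, w) = (w + z)²
k(c) = 0
F(h, u) = h*u
((k(19) - 95*54) + 227521)*(F(-540, 148) + x(-288, -458)) = ((0 - 95*54) + 227521)*(-540*148 + (-458 - 288)²) = ((0 - 5130) + 227521)*(-79920 + (-746)²) = (-5130 + 227521)*(-79920 + 556516) = 222391*476596 = 105990661036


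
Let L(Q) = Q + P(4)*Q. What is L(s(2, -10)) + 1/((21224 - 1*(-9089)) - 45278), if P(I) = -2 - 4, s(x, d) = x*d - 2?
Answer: 1646149/14965 ≈ 110.00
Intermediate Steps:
s(x, d) = -2 + d*x (s(x, d) = d*x - 2 = -2 + d*x)
P(I) = -6
L(Q) = -5*Q (L(Q) = Q - 6*Q = -5*Q)
L(s(2, -10)) + 1/((21224 - 1*(-9089)) - 45278) = -5*(-2 - 10*2) + 1/((21224 - 1*(-9089)) - 45278) = -5*(-2 - 20) + 1/((21224 + 9089) - 45278) = -5*(-22) + 1/(30313 - 45278) = 110 + 1/(-14965) = 110 - 1/14965 = 1646149/14965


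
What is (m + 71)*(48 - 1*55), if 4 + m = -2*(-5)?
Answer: -539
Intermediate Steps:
m = 6 (m = -4 - 2*(-5) = -4 + 10 = 6)
(m + 71)*(48 - 1*55) = (6 + 71)*(48 - 1*55) = 77*(48 - 55) = 77*(-7) = -539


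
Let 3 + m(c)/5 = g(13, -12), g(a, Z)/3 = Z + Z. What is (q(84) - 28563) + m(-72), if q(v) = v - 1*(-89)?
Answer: -28765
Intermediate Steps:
q(v) = 89 + v (q(v) = v + 89 = 89 + v)
g(a, Z) = 6*Z (g(a, Z) = 3*(Z + Z) = 3*(2*Z) = 6*Z)
m(c) = -375 (m(c) = -15 + 5*(6*(-12)) = -15 + 5*(-72) = -15 - 360 = -375)
(q(84) - 28563) + m(-72) = ((89 + 84) - 28563) - 375 = (173 - 28563) - 375 = -28390 - 375 = -28765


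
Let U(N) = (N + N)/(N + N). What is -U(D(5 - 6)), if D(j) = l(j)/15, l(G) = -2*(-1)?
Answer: -1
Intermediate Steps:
l(G) = 2
D(j) = 2/15
U(N) = 1 (U(N) = (2*N)/((2*N)) = (2*N)*(1/(2*N)) = 1)
-U(D(5 - 6)) = -1*1 = -1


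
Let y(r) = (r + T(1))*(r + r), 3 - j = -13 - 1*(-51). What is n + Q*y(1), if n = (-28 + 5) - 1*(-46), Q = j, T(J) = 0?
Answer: -47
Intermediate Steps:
j = -35 (j = 3 - (-13 - 1*(-51)) = 3 - (-13 + 51) = 3 - 1*38 = 3 - 38 = -35)
Q = -35
y(r) = 2*r² (y(r) = (r + 0)*(r + r) = r*(2*r) = 2*r²)
n = 23 (n = -23 + 46 = 23)
n + Q*y(1) = 23 - 70*1² = 23 - 70 = -47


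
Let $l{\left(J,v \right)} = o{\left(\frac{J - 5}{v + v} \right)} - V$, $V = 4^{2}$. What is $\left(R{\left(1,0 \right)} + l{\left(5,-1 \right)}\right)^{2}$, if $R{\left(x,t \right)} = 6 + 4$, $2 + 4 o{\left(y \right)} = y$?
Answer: $\frac{169}{4} \approx 42.25$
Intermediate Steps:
$o{\left(y \right)} = - \frac{1}{2} + \frac{y}{4}$
$R{\left(x,t \right)} = 10$
$V = 16$
$l{\left(J,v \right)} = - \frac{33}{2} + \frac{-5 + J}{8 v}$ ($l{\left(J,v \right)} = \left(- \frac{1}{2} + \frac{\left(J - 5\right) \frac{1}{v + v}}{4}\right) - 16 = \left(- \frac{1}{2} + \frac{\left(-5 + J\right) \frac{1}{2 v}}{4}\right) - 16 = \left(- \frac{1}{2} + \frac{\frac{1}{2} \frac{1}{v} \left(-5 + J\right)}{4}\right) - 16 = \left(- \frac{1}{2} + \frac{-5 + J}{8 v}\right) - 16 = - \frac{33}{2} + \frac{-5 + J}{8 v}$)
$\left(R{\left(1,0 \right)} + l{\left(5,-1 \right)}\right)^{2} = \left(10 + \frac{-5 + 5 - -132}{8 \left(-1\right)}\right)^{2} = \left(10 + \frac{1}{8} \left(-1\right) \left(-5 + 5 + 132\right)\right)^{2} = \left(10 + \frac{1}{8} \left(-1\right) 132\right)^{2} = \left(10 - \frac{33}{2}\right)^{2} = \left(- \frac{13}{2}\right)^{2} = \frac{169}{4}$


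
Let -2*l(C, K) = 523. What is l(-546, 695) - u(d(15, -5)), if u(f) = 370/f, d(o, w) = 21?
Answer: -11723/42 ≈ -279.12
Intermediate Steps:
l(C, K) = -523/2 (l(C, K) = -½*523 = -523/2)
l(-546, 695) - u(d(15, -5)) = -523/2 - 370/21 = -11723/42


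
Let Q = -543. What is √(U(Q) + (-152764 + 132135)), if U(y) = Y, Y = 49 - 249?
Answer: I*√20829 ≈ 144.32*I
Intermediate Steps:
Y = -200
U(y) = -200
√(U(Q) + (-152764 + 132135)) = √(-200 + (-152764 + 132135)) = √(-200 - 20629) = √(-20829) = I*√20829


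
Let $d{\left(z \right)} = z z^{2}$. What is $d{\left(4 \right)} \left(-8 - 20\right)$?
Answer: $-1792$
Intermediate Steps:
$d{\left(z \right)} = z^{3}$
$d{\left(4 \right)} \left(-8 - 20\right) = 4^{3} \left(-8 - 20\right) = 64 \left(-28\right) = -1792$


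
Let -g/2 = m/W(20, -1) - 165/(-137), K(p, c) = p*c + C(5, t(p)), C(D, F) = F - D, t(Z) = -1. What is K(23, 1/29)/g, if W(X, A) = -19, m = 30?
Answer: -393053/56550 ≈ -6.9505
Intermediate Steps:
K(p, c) = -6 + c*p (K(p, c) = p*c + (-1 - 1*5) = c*p + (-1 - 5) = c*p - 6 = -6 + c*p)
g = 1950/2603 (g = -2*(30/(-19) - 165/(-137)) = -2*(30*(-1/19) - 165*(-1/137)) = -2*(-30/19 + 165/137) = -2*(-975/2603) = 1950/2603 ≈ 0.74914)
K(23, 1/29)/g = (-6 + (1/29)*23)/(1950/2603) = (-6 + (1*(1/29))*23)*(2603/1950) = (-6 + (1/29)*23)*(2603/1950) = (-6 + 23/29)*(2603/1950) = -151/29*2603/1950 = -393053/56550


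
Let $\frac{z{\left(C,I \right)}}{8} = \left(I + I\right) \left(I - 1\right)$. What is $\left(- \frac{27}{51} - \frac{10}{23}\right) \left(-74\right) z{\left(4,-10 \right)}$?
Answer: $\frac{49100480}{391} \approx 1.2558 \cdot 10^{5}$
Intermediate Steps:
$z{\left(C,I \right)} = 16 I \left(-1 + I\right)$ ($z{\left(C,I \right)} = 8 \left(I + I\right) \left(I - 1\right) = 8 \cdot 2 I \left(-1 + I\right) = 16 I \left(-1 + I\right)$)
$\left(- \frac{27}{51} - \frac{10}{23}\right) \left(-74\right) z{\left(4,-10 \right)} = \left(- \frac{27}{51} - \frac{10}{23}\right) \left(-74\right) 16 \left(-10\right) \left(-1 - 10\right) = \left(\left(-27\right) \frac{1}{51} - \frac{10}{23}\right) \left(-74\right) 16 \left(-10\right) \left(-11\right) = \left(- \frac{9}{17} - \frac{10}{23}\right) \left(-74\right) 1760 = \left(- \frac{377}{391}\right) \left(-74\right) 1760 = \frac{27898}{391} \cdot 1760 = \frac{49100480}{391}$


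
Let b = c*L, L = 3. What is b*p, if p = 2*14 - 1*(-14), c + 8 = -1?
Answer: -1134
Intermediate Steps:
c = -9 (c = -8 - 1 = -9)
p = 42 (p = 28 + 14 = 42)
b = -27 (b = -9*3 = -27)
b*p = -27*42 = -1134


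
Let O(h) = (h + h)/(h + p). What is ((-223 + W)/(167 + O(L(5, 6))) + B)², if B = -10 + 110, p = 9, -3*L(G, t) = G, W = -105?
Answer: 503957601/52441 ≈ 9610.0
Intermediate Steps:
L(G, t) = -G/3
O(h) = 2*h/(9 + h) (O(h) = (h + h)/(h + 9) = (2*h)/(9 + h) = 2*h/(9 + h))
B = 100
((-223 + W)/(167 + O(L(5, 6))) + B)² = ((-223 - 105)/(167 + 2*(-⅓*5)/(9 - ⅓*5)) + 100)² = (-328/(167 + 2*(-5/3)/(9 - 5/3)) + 100)² = (-328/(167 + 2*(-5/3)/(22/3)) + 100)² = (-328/(167 + 2*(-5/3)*(3/22)) + 100)² = (-328/(167 - 5/11) + 100)² = (-328/1832/11 + 100)² = (-328*11/1832 + 100)² = (-451/229 + 100)² = (22449/229)² = 503957601/52441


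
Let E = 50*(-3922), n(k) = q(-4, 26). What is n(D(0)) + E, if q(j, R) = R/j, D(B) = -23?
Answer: -392213/2 ≈ -1.9611e+5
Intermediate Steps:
n(k) = -13/2 (n(k) = 26/(-4) = 26*(-1/4) = -13/2)
E = -196100
n(D(0)) + E = -13/2 - 196100 = -392213/2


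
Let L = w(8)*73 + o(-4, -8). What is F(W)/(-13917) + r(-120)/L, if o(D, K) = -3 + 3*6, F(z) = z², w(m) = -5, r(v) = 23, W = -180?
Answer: -3886697/1623650 ≈ -2.3938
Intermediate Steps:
o(D, K) = 15 (o(D, K) = -3 + 18 = 15)
L = -350 (L = -5*73 + 15 = -365 + 15 = -350)
F(W)/(-13917) + r(-120)/L = (-180)²/(-13917) + 23/(-350) = 32400*(-1/13917) + 23*(-1/350) = -10800/4639 - 23/350 = -3886697/1623650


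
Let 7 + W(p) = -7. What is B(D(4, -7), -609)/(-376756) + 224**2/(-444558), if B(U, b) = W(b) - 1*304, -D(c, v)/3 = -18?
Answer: -4690684903/41872473462 ≈ -0.11202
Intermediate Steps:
W(p) = -14 (W(p) = -7 - 7 = -14)
D(c, v) = 54 (D(c, v) = -3*(-18) = 54)
B(U, b) = -318 (B(U, b) = -14 - 1*304 = -14 - 304 = -318)
B(D(4, -7), -609)/(-376756) + 224**2/(-444558) = -318/(-376756) + 224**2/(-444558) = -318*(-1/376756) + 50176*(-1/444558) = 159/188378 - 25088/222279 = -4690684903/41872473462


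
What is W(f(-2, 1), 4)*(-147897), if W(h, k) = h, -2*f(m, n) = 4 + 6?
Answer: 739485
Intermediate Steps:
f(m, n) = -5 (f(m, n) = -(4 + 6)/2 = -½*10 = -5)
W(f(-2, 1), 4)*(-147897) = -5*(-147897) = 739485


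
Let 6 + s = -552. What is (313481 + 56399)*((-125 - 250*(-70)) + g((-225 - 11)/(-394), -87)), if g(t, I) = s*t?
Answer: 1241698626280/197 ≈ 6.3030e+9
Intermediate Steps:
s = -558 (s = -6 - 552 = -558)
g(t, I) = -558*t
(313481 + 56399)*((-125 - 250*(-70)) + g((-225 - 11)/(-394), -87)) = (313481 + 56399)*((-125 - 250*(-70)) - 558*(-225 - 11)/(-394)) = 369880*((-125 + 17500) - (-131688)*(-1)/394) = 369880*(17375 - 558*118/197) = 369880*(17375 - 65844/197) = 369880*(3357031/197) = 1241698626280/197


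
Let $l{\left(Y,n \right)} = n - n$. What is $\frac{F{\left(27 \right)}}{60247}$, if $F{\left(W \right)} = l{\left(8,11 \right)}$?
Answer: $0$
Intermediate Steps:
$l{\left(Y,n \right)} = 0$
$F{\left(W \right)} = 0$
$\frac{F{\left(27 \right)}}{60247} = \frac{0}{60247} = 0 \cdot \frac{1}{60247} = 0$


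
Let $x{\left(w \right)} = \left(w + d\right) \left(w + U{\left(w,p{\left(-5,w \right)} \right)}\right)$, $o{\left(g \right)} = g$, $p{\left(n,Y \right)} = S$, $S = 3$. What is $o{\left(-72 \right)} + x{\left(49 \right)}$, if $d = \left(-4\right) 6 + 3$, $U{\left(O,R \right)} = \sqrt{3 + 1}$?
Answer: $1356$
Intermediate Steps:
$p{\left(n,Y \right)} = 3$
$U{\left(O,R \right)} = 2$ ($U{\left(O,R \right)} = \sqrt{4} = 2$)
$d = -21$ ($d = -24 + 3 = -21$)
$x{\left(w \right)} = \left(-21 + w\right) \left(2 + w\right)$ ($x{\left(w \right)} = \left(w - 21\right) \left(w + 2\right) = \left(-21 + w\right) \left(2 + w\right)$)
$o{\left(-72 \right)} + x{\left(49 \right)} = -72 - \left(973 - 2401\right) = -72 - -1428 = -72 + 1428 = 1356$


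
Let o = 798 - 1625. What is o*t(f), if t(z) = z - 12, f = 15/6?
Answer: 15713/2 ≈ 7856.5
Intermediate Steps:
f = 5/2 (f = 15*(⅙) = 5/2 ≈ 2.5000)
t(z) = -12 + z
o = -827
o*t(f) = -827*(-12 + 5/2) = -827*(-19/2) = 15713/2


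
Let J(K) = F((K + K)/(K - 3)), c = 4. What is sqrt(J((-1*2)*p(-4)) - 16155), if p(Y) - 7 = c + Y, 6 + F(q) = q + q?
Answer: I*sqrt(4669577)/17 ≈ 127.11*I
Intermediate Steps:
F(q) = -6 + 2*q (F(q) = -6 + (q + q) = -6 + 2*q)
p(Y) = 11 + Y (p(Y) = 7 + (4 + Y) = 11 + Y)
J(K) = -6 + 4*K/(-3 + K) (J(K) = -6 + 2*((K + K)/(K - 3)) = -6 + 2*((2*K)/(-3 + K)) = -6 + 2*(2*K/(-3 + K)) = -6 + 4*K/(-3 + K))
sqrt(J((-1*2)*p(-4)) - 16155) = sqrt(2*(9 - (-1*2)*(11 - 4))/(-3 + (-1*2)*(11 - 4)) - 16155) = sqrt(2*(9 - (-2)*7)/(-3 - 2*7) - 16155) = sqrt(2*(9 - 1*(-14))/(-3 - 14) - 16155) = sqrt(2*(9 + 14)/(-17) - 16155) = sqrt(2*(-1/17)*23 - 16155) = sqrt(-46/17 - 16155) = sqrt(-274681/17) = I*sqrt(4669577)/17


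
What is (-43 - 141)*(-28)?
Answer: 5152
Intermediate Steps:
(-43 - 141)*(-28) = -184*(-28) = 5152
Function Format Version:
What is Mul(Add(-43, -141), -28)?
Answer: 5152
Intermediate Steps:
Mul(Add(-43, -141), -28) = Mul(-184, -28) = 5152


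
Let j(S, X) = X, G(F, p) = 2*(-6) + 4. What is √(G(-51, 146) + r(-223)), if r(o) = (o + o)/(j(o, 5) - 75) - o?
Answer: 2*√67795/35 ≈ 14.879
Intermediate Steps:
G(F, p) = -8 (G(F, p) = -12 + 4 = -8)
r(o) = -36*o/35 (r(o) = (o + o)/(5 - 75) - o = (2*o)/(-70) - o = (2*o)*(-1/70) - o = -o/35 - o = -36*o/35)
√(G(-51, 146) + r(-223)) = √(-8 - 36/35*(-223)) = √(-8 + 8028/35) = √(7748/35) = 2*√67795/35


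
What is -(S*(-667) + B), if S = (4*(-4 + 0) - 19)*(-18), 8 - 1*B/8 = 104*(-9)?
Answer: 412658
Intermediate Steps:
B = 7552 (B = 64 - 832*(-9) = 64 - 8*(-936) = 64 + 7488 = 7552)
S = 630 (S = (4*(-4) - 19)*(-18) = (-16 - 19)*(-18) = -35*(-18) = 630)
-(S*(-667) + B) = -(630*(-667) + 7552) = -(-420210 + 7552) = -1*(-412658) = 412658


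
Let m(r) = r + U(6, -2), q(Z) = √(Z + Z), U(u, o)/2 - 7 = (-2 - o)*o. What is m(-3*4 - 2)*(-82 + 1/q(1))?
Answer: 0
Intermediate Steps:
U(u, o) = 14 + 2*o*(-2 - o) (U(u, o) = 14 + 2*((-2 - o)*o) = 14 + 2*(o*(-2 - o)) = 14 + 2*o*(-2 - o))
q(Z) = √2*√Z (q(Z) = √(2*Z) = √2*√Z)
m(r) = 14 + r (m(r) = r + (14 - 4*(-2) - 2*(-2)²) = r + (14 + 8 - 2*4) = r + (14 + 8 - 8) = r + 14 = 14 + r)
m(-3*4 - 2)*(-82 + 1/q(1)) = (14 + (-3*4 - 2))*(-82 + 1/(√2*√1)) = (14 + (-12 - 2))*(-82 + 1/(√2*1)) = (14 - 14)*(-82 + 1/(√2)) = 0*(-82 + √2/2) = 0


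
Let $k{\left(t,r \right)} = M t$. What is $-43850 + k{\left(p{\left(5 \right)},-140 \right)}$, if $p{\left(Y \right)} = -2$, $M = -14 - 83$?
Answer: $-43656$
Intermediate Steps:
$M = -97$ ($M = -14 - 83 = -97$)
$k{\left(t,r \right)} = - 97 t$
$-43850 + k{\left(p{\left(5 \right)},-140 \right)} = -43850 - -194 = -43850 + 194 = -43656$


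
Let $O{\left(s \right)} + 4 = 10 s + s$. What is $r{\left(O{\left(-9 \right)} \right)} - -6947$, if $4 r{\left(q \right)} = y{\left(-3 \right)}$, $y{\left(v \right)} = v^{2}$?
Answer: $\frac{27797}{4} \approx 6949.3$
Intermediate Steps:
$O{\left(s \right)} = -4 + 11 s$ ($O{\left(s \right)} = -4 + \left(10 s + s\right) = -4 + 11 s$)
$r{\left(q \right)} = \frac{9}{4}$ ($r{\left(q \right)} = \frac{\left(-3\right)^{2}}{4} = \frac{1}{4} \cdot 9 = \frac{9}{4}$)
$r{\left(O{\left(-9 \right)} \right)} - -6947 = \frac{9}{4} - -6947 = \frac{9}{4} + 6947 = \frac{27797}{4}$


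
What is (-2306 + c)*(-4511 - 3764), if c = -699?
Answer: 24866375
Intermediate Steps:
(-2306 + c)*(-4511 - 3764) = (-2306 - 699)*(-4511 - 3764) = -3005*(-8275) = 24866375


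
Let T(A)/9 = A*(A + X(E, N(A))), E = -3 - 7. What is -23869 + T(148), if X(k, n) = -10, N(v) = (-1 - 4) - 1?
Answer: 159947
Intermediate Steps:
E = -10
N(v) = -6 (N(v) = -5 - 1 = -6)
T(A) = 9*A*(-10 + A) (T(A) = 9*(A*(A - 10)) = 9*(A*(-10 + A)) = 9*A*(-10 + A))
-23869 + T(148) = -23869 + 9*148*(-10 + 148) = -23869 + 9*148*138 = -23869 + 183816 = 159947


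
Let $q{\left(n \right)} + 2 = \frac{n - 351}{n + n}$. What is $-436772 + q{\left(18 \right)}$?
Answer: $- \frac{1747133}{4} \approx -4.3678 \cdot 10^{5}$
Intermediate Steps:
$q{\left(n \right)} = -2 + \frac{-351 + n}{2 n}$ ($q{\left(n \right)} = -2 + \frac{n - 351}{n + n} = -2 + \frac{-351 + n}{2 n}$)
$-436772 + q{\left(18 \right)} = -436772 + \frac{3 \left(-117 - 18\right)}{2 \cdot 18} = -436772 + \frac{3}{2} \cdot \frac{1}{18} \left(-117 - 18\right) = -436772 + \frac{3}{2} \cdot \frac{1}{18} \left(-135\right) = -436772 - \frac{45}{4} = - \frac{1747133}{4}$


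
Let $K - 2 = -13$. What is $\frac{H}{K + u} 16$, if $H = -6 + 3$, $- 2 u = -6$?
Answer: $6$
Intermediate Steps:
$K = -11$ ($K = 2 - 13 = -11$)
$u = 3$ ($u = \left(- \frac{1}{2}\right) \left(-6\right) = 3$)
$H = -3$
$\frac{H}{K + u} 16 = \frac{1}{-11 + 3} \left(-3\right) 16 = \frac{1}{-8} \left(-3\right) 16 = \left(- \frac{1}{8}\right) \left(-3\right) 16 = \frac{3}{8} \cdot 16 = 6$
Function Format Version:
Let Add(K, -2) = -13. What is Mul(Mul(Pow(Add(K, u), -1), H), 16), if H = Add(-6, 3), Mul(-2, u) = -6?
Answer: 6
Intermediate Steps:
K = -11 (K = Add(2, -13) = -11)
u = 3 (u = Mul(Rational(-1, 2), -6) = 3)
H = -3
Mul(Mul(Pow(Add(K, u), -1), H), 16) = Mul(Mul(Pow(Add(-11, 3), -1), -3), 16) = Mul(Mul(Pow(-8, -1), -3), 16) = Mul(Mul(Rational(-1, 8), -3), 16) = Mul(Rational(3, 8), 16) = 6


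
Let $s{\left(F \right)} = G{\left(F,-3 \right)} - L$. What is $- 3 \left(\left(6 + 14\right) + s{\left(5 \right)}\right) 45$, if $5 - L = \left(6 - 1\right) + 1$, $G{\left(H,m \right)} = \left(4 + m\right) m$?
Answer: $-2430$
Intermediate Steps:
$G{\left(H,m \right)} = m \left(4 + m\right)$
$L = -1$ ($L = 5 - \left(\left(6 - 1\right) + 1\right) = 5 - \left(5 + 1\right) = 5 - 6 = -1$)
$s{\left(F \right)} = -2$ ($s{\left(F \right)} = - 3 \left(4 - 3\right) - -1 = \left(-3\right) 1 + 1 = -3 + 1 = -2$)
$- 3 \left(\left(6 + 14\right) + s{\left(5 \right)}\right) 45 = - 3 \left(\left(6 + 14\right) - 2\right) 45 = - 3 \left(20 - 2\right) 45 = \left(-3\right) 18 \cdot 45 = \left(-54\right) 45 = -2430$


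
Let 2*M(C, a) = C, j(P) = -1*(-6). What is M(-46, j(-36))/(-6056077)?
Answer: 23/6056077 ≈ 3.7978e-6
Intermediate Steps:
j(P) = 6
M(C, a) = C/2
M(-46, j(-36))/(-6056077) = ((½)*(-46))/(-6056077) = -23*(-1/6056077) = 23/6056077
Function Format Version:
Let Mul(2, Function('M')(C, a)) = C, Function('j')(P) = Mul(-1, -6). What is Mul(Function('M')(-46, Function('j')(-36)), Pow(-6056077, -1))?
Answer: Rational(23, 6056077) ≈ 3.7978e-6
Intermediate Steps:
Function('j')(P) = 6
Function('M')(C, a) = Mul(Rational(1, 2), C)
Mul(Function('M')(-46, Function('j')(-36)), Pow(-6056077, -1)) = Mul(Mul(Rational(1, 2), -46), Pow(-6056077, -1)) = Mul(-23, Rational(-1, 6056077)) = Rational(23, 6056077)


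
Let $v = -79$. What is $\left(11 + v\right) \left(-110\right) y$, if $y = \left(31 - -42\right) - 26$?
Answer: $351560$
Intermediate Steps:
$y = 47$ ($y = \left(31 + 42\right) - 26 = 73 - 26 = 47$)
$\left(11 + v\right) \left(-110\right) y = \left(11 - 79\right) \left(-110\right) 47 = \left(-68\right) \left(-110\right) 47 = 7480 \cdot 47 = 351560$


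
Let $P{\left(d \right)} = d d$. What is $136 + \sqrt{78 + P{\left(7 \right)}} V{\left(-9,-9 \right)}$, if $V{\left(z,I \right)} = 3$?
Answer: $136 + 3 \sqrt{127} \approx 169.81$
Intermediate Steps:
$P{\left(d \right)} = d^{2}$
$136 + \sqrt{78 + P{\left(7 \right)}} V{\left(-9,-9 \right)} = 136 + \sqrt{78 + 7^{2}} \cdot 3 = 136 + \sqrt{78 + 49} \cdot 3 = 136 + \sqrt{127} \cdot 3 = 136 + 3 \sqrt{127}$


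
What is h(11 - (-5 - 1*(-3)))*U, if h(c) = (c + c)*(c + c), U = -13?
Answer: -8788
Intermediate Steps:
h(c) = 4*c² (h(c) = (2*c)*(2*c) = 4*c²)
h(11 - (-5 - 1*(-3)))*U = (4*(11 - (-5 - 1*(-3)))²)*(-13) = (4*(11 - (-5 + 3))²)*(-13) = (4*(11 - 1*(-2))²)*(-13) = (4*(11 + 2)²)*(-13) = (4*13²)*(-13) = (4*169)*(-13) = 676*(-13) = -8788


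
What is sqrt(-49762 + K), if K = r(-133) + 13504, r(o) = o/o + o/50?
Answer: I*sqrt(3625966)/10 ≈ 190.42*I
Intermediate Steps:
r(o) = 1 + o/50 (r(o) = 1 + o*(1/50) = 1 + o/50)
K = 675117/50 (K = (1 + (1/50)*(-133)) + 13504 = (1 - 133/50) + 13504 = -83/50 + 13504 = 675117/50 ≈ 13502.)
sqrt(-49762 + K) = sqrt(-49762 + 675117/50) = sqrt(-1812983/50) = I*sqrt(3625966)/10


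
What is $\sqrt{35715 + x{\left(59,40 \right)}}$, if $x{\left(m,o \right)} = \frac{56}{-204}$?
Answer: $\frac{\sqrt{92894001}}{51} \approx 188.98$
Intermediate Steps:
$x{\left(m,o \right)} = - \frac{14}{51}$ ($x{\left(m,o \right)} = 56 \left(- \frac{1}{204}\right) = - \frac{14}{51}$)
$\sqrt{35715 + x{\left(59,40 \right)}} = \sqrt{35715 - \frac{14}{51}} = \sqrt{\frac{1821451}{51}} = \frac{\sqrt{92894001}}{51}$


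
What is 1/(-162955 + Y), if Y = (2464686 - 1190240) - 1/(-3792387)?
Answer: 3792387/4215204019018 ≈ 8.9969e-7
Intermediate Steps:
Y = 4833192442603/3792387 (Y = 1274446 - 1*(-1/3792387) = 1274446 + 1/3792387 = 4833192442603/3792387 ≈ 1.2744e+6)
1/(-162955 + Y) = 1/(-162955 + 4833192442603/3792387) = 1/(4215204019018/3792387) = 3792387/4215204019018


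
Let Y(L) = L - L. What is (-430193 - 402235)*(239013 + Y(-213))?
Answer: -198961113564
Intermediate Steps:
Y(L) = 0
(-430193 - 402235)*(239013 + Y(-213)) = (-430193 - 402235)*(239013 + 0) = -832428*239013 = -198961113564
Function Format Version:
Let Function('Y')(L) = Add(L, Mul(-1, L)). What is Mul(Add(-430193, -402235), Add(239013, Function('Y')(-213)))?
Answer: -198961113564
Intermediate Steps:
Function('Y')(L) = 0
Mul(Add(-430193, -402235), Add(239013, Function('Y')(-213))) = Mul(Add(-430193, -402235), Add(239013, 0)) = Mul(-832428, 239013) = -198961113564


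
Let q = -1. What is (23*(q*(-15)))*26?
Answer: 8970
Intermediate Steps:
(23*(q*(-15)))*26 = (23*(-1*(-15)))*26 = (23*15)*26 = 345*26 = 8970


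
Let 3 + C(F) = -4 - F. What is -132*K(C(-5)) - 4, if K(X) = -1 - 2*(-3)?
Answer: -664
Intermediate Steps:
C(F) = -7 - F (C(F) = -3 + (-4 - F) = -7 - F)
K(X) = 5 (K(X) = -1 + 6 = 5)
-132*K(C(-5)) - 4 = -132*5 - 4 = -660 - 4 = -664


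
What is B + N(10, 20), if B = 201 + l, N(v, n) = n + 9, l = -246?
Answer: -16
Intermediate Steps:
N(v, n) = 9 + n
B = -45 (B = 201 - 246 = -45)
B + N(10, 20) = -45 + (9 + 20) = -45 + 29 = -16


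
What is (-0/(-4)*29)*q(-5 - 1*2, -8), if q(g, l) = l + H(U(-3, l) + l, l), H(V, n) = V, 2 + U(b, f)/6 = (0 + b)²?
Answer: 0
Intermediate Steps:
U(b, f) = -12 + 6*b² (U(b, f) = -12 + 6*(0 + b)² = -12 + 6*b²)
q(g, l) = 42 + 2*l (q(g, l) = l + ((-12 + 6*(-3)²) + l) = l + ((-12 + 6*9) + l) = l + ((-12 + 54) + l) = l + (42 + l) = 42 + 2*l)
(-0/(-4)*29)*q(-5 - 1*2, -8) = (-0/(-4)*29)*(42 + 2*(-8)) = (-0*(-1)/4*29)*(42 - 16) = (-6*0*29)*26 = (0*29)*26 = 0*26 = 0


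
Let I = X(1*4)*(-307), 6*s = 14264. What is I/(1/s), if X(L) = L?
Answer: -8758096/3 ≈ -2.9194e+6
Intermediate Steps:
s = 7132/3 (s = (⅙)*14264 = 7132/3 ≈ 2377.3)
I = -1228 (I = (1*4)*(-307) = 4*(-307) = -1228)
I/(1/s) = -1228/(1/(7132/3)) = -1228/3/7132 = -1228*7132/3 = -8758096/3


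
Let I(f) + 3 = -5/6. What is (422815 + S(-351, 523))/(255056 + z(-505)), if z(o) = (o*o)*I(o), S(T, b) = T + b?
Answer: -2537922/4335239 ≈ -0.58542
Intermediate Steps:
I(f) = -23/6 (I(f) = -3 - 5/6 = -3 - 5*⅙ = -3 - ⅚ = -23/6)
z(o) = -23*o²/6 (z(o) = (o*o)*(-23/6) = o²*(-23/6) = -23*o²/6)
(422815 + S(-351, 523))/(255056 + z(-505)) = (422815 + (-351 + 523))/(255056 - 23/6*(-505)²) = (422815 + 172)/(255056 - 23/6*255025) = 422987/(255056 - 5865575/6) = 422987/(-4335239/6) = 422987*(-6/4335239) = -2537922/4335239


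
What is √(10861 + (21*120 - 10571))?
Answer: √2810 ≈ 53.009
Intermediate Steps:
√(10861 + (21*120 - 10571)) = √(10861 + (2520 - 10571)) = √(10861 - 8051) = √2810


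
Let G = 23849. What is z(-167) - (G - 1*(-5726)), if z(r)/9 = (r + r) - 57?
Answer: -33094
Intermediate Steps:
z(r) = -513 + 18*r (z(r) = 9*((r + r) - 57) = 9*(2*r - 57) = 9*(-57 + 2*r) = -513 + 18*r)
z(-167) - (G - 1*(-5726)) = (-513 + 18*(-167)) - (23849 - 1*(-5726)) = (-513 - 3006) - (23849 + 5726) = -3519 - 1*29575 = -3519 - 29575 = -33094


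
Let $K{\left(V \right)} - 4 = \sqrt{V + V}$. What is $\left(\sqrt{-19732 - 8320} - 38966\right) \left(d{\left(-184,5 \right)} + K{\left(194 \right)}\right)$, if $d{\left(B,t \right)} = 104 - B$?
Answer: $- 4 \left(146 + \sqrt{97}\right) \left(19483 - i \sqrt{7013}\right) \approx -1.2146 \cdot 10^{7} + 52205.0 i$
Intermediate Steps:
$K{\left(V \right)} = 4 + \sqrt{2} \sqrt{V}$ ($K{\left(V \right)} = 4 + \sqrt{V + V} = 4 + \sqrt{2 V} = 4 + \sqrt{2} \sqrt{V}$)
$\left(\sqrt{-19732 - 8320} - 38966\right) \left(d{\left(-184,5 \right)} + K{\left(194 \right)}\right) = \left(\sqrt{-19732 - 8320} - 38966\right) \left(\left(104 - -184\right) + \left(4 + \sqrt{2} \sqrt{194}\right)\right) = \left(\sqrt{-28052} - 38966\right) \left(\left(104 + 184\right) + \left(4 + 2 \sqrt{97}\right)\right) = \left(2 i \sqrt{7013} - 38966\right) \left(288 + \left(4 + 2 \sqrt{97}\right)\right) = \left(-38966 + 2 i \sqrt{7013}\right) \left(292 + 2 \sqrt{97}\right)$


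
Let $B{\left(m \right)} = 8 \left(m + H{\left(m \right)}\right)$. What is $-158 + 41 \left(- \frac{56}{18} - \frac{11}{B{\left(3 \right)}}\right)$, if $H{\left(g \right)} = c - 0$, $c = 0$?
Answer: $- \frac{21913}{72} \approx -304.35$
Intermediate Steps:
$H{\left(g \right)} = 0$ ($H{\left(g \right)} = 0 - 0 = 0 + 0 = 0$)
$B{\left(m \right)} = 8 m$ ($B{\left(m \right)} = 8 \left(m + 0\right) = 8 m$)
$-158 + 41 \left(- \frac{56}{18} - \frac{11}{B{\left(3 \right)}}\right) = -158 + 41 \left(- \frac{56}{18} - \frac{11}{8 \cdot 3}\right) = -158 + 41 \left(\left(-56\right) \frac{1}{18} - \frac{11}{24}\right) = -158 + 41 \left(- \frac{28}{9} - \frac{11}{24}\right) = -158 + 41 \left(- \frac{257}{72}\right) = -158 - \frac{10537}{72} = - \frac{21913}{72}$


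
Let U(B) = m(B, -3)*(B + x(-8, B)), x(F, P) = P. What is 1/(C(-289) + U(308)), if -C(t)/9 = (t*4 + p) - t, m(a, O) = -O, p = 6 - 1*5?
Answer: 1/9642 ≈ 0.00010371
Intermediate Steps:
p = 1 (p = 6 - 5 = 1)
U(B) = 6*B (U(B) = (-1*(-3))*(B + B) = 3*(2*B) = 6*B)
C(t) = -9 - 27*t (C(t) = -9*((t*4 + 1) - t) = -9*((4*t + 1) - t) = -9*((1 + 4*t) - t) = -9*(1 + 3*t) = -9 - 27*t)
1/(C(-289) + U(308)) = 1/((-9 - 27*(-289)) + 6*308) = 1/((-9 + 7803) + 1848) = 1/(7794 + 1848) = 1/9642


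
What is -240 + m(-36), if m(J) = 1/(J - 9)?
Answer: -10801/45 ≈ -240.02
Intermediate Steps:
m(J) = 1/(-9 + J)
-240 + m(-36) = -240 + 1/(-9 - 36) = -240 + 1/(-45) = -240 - 1/45 = -10801/45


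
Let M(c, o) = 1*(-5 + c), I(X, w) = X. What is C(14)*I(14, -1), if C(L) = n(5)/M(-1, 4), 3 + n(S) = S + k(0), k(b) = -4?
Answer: 14/3 ≈ 4.6667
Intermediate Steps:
n(S) = -7 + S (n(S) = -3 + (S - 4) = -3 + (-4 + S) = -7 + S)
M(c, o) = -5 + c
C(L) = ⅓ (C(L) = (-7 + 5)/(-5 - 1) = -2/(-6) = -2*(-⅙) = ⅓)
C(14)*I(14, -1) = (⅓)*14 = 14/3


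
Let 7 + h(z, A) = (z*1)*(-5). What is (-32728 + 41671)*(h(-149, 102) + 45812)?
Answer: 416296650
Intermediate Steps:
h(z, A) = -7 - 5*z (h(z, A) = -7 + (z*1)*(-5) = -7 + z*(-5) = -7 - 5*z)
(-32728 + 41671)*(h(-149, 102) + 45812) = (-32728 + 41671)*((-7 - 5*(-149)) + 45812) = 8943*((-7 + 745) + 45812) = 8943*(738 + 45812) = 8943*46550 = 416296650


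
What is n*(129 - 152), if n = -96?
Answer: 2208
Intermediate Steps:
n*(129 - 152) = -96*(129 - 152) = -96*(-23) = 2208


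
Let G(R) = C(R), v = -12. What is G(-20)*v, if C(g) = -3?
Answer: 36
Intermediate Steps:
G(R) = -3
G(-20)*v = -3*(-12) = 36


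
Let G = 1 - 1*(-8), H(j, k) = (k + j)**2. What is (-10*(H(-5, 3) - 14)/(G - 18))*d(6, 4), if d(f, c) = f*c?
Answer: -800/3 ≈ -266.67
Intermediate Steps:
H(j, k) = (j + k)**2
G = 9 (G = 1 + 8 = 9)
d(f, c) = c*f
(-10*(H(-5, 3) - 14)/(G - 18))*d(6, 4) = (-10*((-5 + 3)**2 - 14)/(9 - 18))*(4*6) = -10*((-2)**2 - 14)/(-9)*24 = -10*(4 - 14)*(-1)/9*24 = -(-100)*(-1)/9*24 = -10*10/9*24 = -100/9*24 = -800/3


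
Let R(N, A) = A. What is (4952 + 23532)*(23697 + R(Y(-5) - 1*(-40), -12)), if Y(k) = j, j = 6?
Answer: 674643540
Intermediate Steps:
Y(k) = 6
(4952 + 23532)*(23697 + R(Y(-5) - 1*(-40), -12)) = (4952 + 23532)*(23697 - 12) = 28484*23685 = 674643540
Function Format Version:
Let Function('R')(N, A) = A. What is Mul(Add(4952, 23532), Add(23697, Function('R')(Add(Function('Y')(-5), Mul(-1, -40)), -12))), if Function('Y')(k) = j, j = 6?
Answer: 674643540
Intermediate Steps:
Function('Y')(k) = 6
Mul(Add(4952, 23532), Add(23697, Function('R')(Add(Function('Y')(-5), Mul(-1, -40)), -12))) = Mul(Add(4952, 23532), Add(23697, -12)) = Mul(28484, 23685) = 674643540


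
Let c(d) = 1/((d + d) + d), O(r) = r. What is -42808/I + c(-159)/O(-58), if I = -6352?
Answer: 37010390/5491701 ≈ 6.7393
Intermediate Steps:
c(d) = 1/(3*d) (c(d) = 1/(2*d + d) = 1/(3*d))
-42808/I + c(-159)/O(-58) = -42808/(-6352) + ((⅓)/(-159))/(-58) = -42808*(-1/6352) + ((⅓)*(-1/159))*(-1/58) = 5351/794 - 1/477*(-1/58) = 5351/794 + 1/27666 = 37010390/5491701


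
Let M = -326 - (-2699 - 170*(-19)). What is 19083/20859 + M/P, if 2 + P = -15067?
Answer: 101812630/104774757 ≈ 0.97173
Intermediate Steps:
M = -857 (M = -326 - (-2699 - 1*(-3230)) = -326 - (-2699 + 3230) = -326 - 1*531 = -326 - 531 = -857)
P = -15069 (P = -2 - 15067 = -15069)
19083/20859 + M/P = 19083/20859 - 857/(-15069) = 19083*(1/20859) - 857*(-1/15069) = 6361/6953 + 857/15069 = 101812630/104774757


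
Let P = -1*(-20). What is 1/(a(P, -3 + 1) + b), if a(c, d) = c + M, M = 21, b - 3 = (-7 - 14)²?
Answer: 1/485 ≈ 0.0020619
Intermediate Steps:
P = 20
b = 444 (b = 3 + (-7 - 14)² = 3 + (-21)² = 3 + 441 = 444)
a(c, d) = 21 + c (a(c, d) = c + 21 = 21 + c)
1/(a(P, -3 + 1) + b) = 1/((21 + 20) + 444) = 1/(41 + 444) = 1/485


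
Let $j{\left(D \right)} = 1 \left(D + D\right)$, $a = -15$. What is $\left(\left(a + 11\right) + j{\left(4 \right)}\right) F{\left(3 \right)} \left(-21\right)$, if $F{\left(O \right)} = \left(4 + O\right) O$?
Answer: $-1764$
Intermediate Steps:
$j{\left(D \right)} = 2 D$ ($j{\left(D \right)} = 1 \cdot 2 D = 2 D$)
$F{\left(O \right)} = O \left(4 + O\right)$
$\left(\left(a + 11\right) + j{\left(4 \right)}\right) F{\left(3 \right)} \left(-21\right) = \left(\left(-15 + 11\right) + 2 \cdot 4\right) 3 \left(4 + 3\right) \left(-21\right) = \left(-4 + 8\right) 3 \cdot 7 \left(-21\right) = 4 \cdot 21 \left(-21\right) = 84 \left(-21\right) = -1764$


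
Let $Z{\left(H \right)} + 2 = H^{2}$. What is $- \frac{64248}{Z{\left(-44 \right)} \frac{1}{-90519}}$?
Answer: $\frac{2907832356}{967} \approx 3.0071 \cdot 10^{6}$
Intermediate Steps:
$Z{\left(H \right)} = -2 + H^{2}$
$- \frac{64248}{Z{\left(-44 \right)} \frac{1}{-90519}} = - \frac{64248}{\left(-2 + \left(-44\right)^{2}\right) \frac{1}{-90519}} = - \frac{64248}{\left(-2 + 1936\right) \left(- \frac{1}{90519}\right)} = - \frac{64248}{1934 \left(- \frac{1}{90519}\right)} = - \frac{64248}{- \frac{1934}{90519}} = \left(-64248\right) \left(- \frac{90519}{1934}\right) = \frac{2907832356}{967}$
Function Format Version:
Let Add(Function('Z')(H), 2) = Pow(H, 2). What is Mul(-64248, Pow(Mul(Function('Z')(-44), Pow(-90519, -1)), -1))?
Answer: Rational(2907832356, 967) ≈ 3.0071e+6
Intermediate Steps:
Function('Z')(H) = Add(-2, Pow(H, 2))
Mul(-64248, Pow(Mul(Function('Z')(-44), Pow(-90519, -1)), -1)) = Mul(-64248, Pow(Mul(Add(-2, Pow(-44, 2)), Pow(-90519, -1)), -1)) = Mul(-64248, Pow(Mul(Add(-2, 1936), Rational(-1, 90519)), -1)) = Mul(-64248, Pow(Mul(1934, Rational(-1, 90519)), -1)) = Mul(-64248, Pow(Rational(-1934, 90519), -1)) = Mul(-64248, Rational(-90519, 1934)) = Rational(2907832356, 967)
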